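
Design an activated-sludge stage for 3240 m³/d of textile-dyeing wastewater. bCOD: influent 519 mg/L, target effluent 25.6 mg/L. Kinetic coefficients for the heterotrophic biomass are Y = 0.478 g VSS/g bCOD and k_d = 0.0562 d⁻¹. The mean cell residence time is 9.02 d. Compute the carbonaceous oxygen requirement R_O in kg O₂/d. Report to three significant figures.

R_O ≈ 879 kg O₂/d

Y_obs = Y / (1 + k_d θ_c) = 0.478 / (1 + 0.0562 × 9.02) = 0.478 / 1.507 = 0.3172.
Mass of bCOD removed per day: Q(S₀ − S) = 3240 × 493.4 g/m³ = 1599 kg/d.
Net sludge production P_X = 0.3172 × 1599 = 507.1 kg VSS/d.
R_O = Q·(S₀ − S) − 1.42·P_X = 1599 − 1.42 × 507.1 = 878.6 kg O₂/d.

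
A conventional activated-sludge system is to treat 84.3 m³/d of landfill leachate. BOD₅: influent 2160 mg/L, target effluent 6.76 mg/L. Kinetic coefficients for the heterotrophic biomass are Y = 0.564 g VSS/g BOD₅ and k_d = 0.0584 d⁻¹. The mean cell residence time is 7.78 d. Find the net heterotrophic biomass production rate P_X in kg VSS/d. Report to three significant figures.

P_X ≈ 70.4 kg VSS/d

The observed yield is Y_obs = Y/(1 + k_d·θ_c) = 0.564 / (1 + 0.0584 × 7.78) = 0.564 / 1.454 = 0.3878 g VSS per g BOD₅ removed.
Mass of BOD₅ removed per day: Q(S₀ − S) = 84.3 × 2153 g/m³ = 181.5 kg/d.
So the net sludge growth is P_X = 0.3878 × 181.5 = 70.39 kg VSS/d.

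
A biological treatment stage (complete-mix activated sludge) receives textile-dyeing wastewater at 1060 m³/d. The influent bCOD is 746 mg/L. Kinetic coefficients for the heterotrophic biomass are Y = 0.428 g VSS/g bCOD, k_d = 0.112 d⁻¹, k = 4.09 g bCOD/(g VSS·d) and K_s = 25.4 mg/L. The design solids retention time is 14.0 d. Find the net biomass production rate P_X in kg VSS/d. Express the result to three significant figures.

Effluent substrate depends only on kinetics and SRT: S = K_s(1 + k_d θ_c) / [θ_c(Yk − k_d) − 1] = 25.4 × (1 + 0.112 × 14.0) / [14.0 × (0.428 × 4.09 − 0.112) − 1] = 65.23 / 21.94 = 2.973 mg/L.
Observed yield with endogenous decay: Y_obs = Y / (1 + k_d·θ_c) = 0.428 / (1 + 0.112 × 14.0) = 0.428 / 2.568 = 0.1667 g VSS/g bCOD.
Q·(S₀ − S) = 1060 × (746 − 2.97) × 10⁻³ = 787.6 kg/d removed.
P_X = Y_obs · Q(S₀ − S) = 0.1667 × 787.6 = 131.3 kg VSS/d.

P_X ≈ 131 kg VSS/d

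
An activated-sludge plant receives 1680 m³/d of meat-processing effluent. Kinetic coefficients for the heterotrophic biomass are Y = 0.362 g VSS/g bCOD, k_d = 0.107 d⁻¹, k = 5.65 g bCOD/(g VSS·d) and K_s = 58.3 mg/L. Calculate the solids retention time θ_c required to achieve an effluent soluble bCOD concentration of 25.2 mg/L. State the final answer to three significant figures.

θ_c ≈ 1.96 d

At the target effluent, Y k S/(K_s+S) = 0.362×5.65×25.2/83.50 = 0.6173 d⁻¹.
θ_c = 1/(μ − k_d) = 1/(0.6173 − 0.107) = 1/0.5103 = 1.960 d.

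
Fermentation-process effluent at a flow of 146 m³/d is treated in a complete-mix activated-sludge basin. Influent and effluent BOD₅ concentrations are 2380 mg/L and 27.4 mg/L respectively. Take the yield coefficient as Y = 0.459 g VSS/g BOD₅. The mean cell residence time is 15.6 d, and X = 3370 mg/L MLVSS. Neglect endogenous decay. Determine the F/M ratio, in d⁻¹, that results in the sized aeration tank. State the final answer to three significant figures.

With k_d = 0 the design equation reduces to V = Y Q (S₀−S) θ_c / X = 0.459 × 146 × (2380 − 27.4) × 15.6 / 3370 = 729.8 m³.
F/M = Q·S₀ / (V·X) = 146 × 2380 / (729.8 × 3370) = 0.1413 g BOD₅·(g VSS·d)⁻¹.

F/M ≈ 0.141 d⁻¹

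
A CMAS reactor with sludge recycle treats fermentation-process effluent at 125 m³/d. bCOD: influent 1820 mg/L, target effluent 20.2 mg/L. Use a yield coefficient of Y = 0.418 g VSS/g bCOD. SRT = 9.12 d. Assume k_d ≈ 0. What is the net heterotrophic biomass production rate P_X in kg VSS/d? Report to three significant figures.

With endogenous decay neglected, the observed yield equals the true yield: Y_obs = Y = 0.418 g VSS/g bCOD.
Mass of bCOD removed per day: Q(S₀ − S) = 125 × 1800 g/m³ = 225.0 kg/d.
So the net sludge growth is P_X = 0.4180 × 225.0 = 94.04 kg VSS/d.

P_X ≈ 94.0 kg VSS/d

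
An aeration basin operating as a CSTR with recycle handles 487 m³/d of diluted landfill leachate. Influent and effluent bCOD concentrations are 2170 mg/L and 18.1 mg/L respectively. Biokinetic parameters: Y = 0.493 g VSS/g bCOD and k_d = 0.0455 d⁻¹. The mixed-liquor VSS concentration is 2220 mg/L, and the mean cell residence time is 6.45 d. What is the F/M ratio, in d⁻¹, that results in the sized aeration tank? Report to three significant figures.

F/M ≈ 0.410 d⁻¹

Rearranging the biomass balance for a CMAS with decay, V = Y·Q·ΔS·θ_c / [X·(1+k_d θ_c)] = 0.493 × 487 × (2170 − 18.1) × 6.45 / [2220 × (1 + 0.0455 × 6.45)] = 3.33×10^6 / 2872 = 1161 m³.
F/M = applied load / biomass = Q·S₀/(V·X) = 487 × 2170 / (1161 × 2220) = 0.4102 d⁻¹.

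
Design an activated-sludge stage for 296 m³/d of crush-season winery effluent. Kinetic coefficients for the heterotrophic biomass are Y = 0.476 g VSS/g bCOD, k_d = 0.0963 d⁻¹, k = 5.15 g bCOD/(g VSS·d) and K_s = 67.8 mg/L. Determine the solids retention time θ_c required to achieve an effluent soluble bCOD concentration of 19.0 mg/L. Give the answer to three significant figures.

θ_c ≈ 2.27 d

From 1/θ_c = Y·k·S/(K_s + S) − k_d: Y·k·S/(K_s+S) = 0.476 × 5.15 × 19.0 / (67.8 + 19.0) = 0.5366 d⁻¹.
1/θ_c = 0.5366 − 0.0963 = 0.4403 d⁻¹, so θ_c = 2.271 d.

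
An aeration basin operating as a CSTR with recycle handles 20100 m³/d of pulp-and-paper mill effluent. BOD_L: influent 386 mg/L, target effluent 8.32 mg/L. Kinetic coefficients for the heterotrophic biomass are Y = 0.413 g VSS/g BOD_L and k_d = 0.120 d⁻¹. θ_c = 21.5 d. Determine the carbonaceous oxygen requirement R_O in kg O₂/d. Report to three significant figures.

R_O ≈ 6350 kg O₂/d

Correct the yield for decay: Y_obs = Y/(1 + k_d θ_c) = 0.413 / (1 + 0.120 × 21.5) = 0.413 / 3.580 = 0.1154.
ΔS = 386 − 8.32 = 377.7 mg/L, so the substrate removal rate is 20100 × 377.7/1000 = 7591 kg BOD_L/d.
P_X = Y_obs·Q·(S₀ − S) = 0.1154 × 7591 = 875.8 kg VSS/d.
R_O = Q·(S₀ − S) − 1.42·P_X = 7591 − 1.42 × 875.8 = 6348 kg O₂/d.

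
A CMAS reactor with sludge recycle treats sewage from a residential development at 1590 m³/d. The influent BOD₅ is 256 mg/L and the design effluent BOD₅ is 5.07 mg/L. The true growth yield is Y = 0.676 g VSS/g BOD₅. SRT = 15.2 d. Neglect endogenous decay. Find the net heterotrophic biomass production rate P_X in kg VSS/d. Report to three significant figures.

P_X ≈ 270 kg VSS/d

With endogenous decay neglected, the observed yield equals the true yield: Y_obs = Y = 0.676 g VSS/g BOD₅.
ΔS = 256 − 5.07 = 250.9 mg/L, so the substrate removal rate is 1590 × 250.9/1000 = 399.0 kg BOD₅/d.
P_X = Y_obs · Q(S₀ − S) = 0.6760 × 399.0 = 269.7 kg VSS/d.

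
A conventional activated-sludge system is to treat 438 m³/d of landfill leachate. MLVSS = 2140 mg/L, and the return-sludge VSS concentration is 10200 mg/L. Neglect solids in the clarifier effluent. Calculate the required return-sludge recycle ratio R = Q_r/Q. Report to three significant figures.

R = Q_r/Q = X/(X_r − X) = 2140 / (10200 − 2140) = 0.2655.

R ≈ 0.266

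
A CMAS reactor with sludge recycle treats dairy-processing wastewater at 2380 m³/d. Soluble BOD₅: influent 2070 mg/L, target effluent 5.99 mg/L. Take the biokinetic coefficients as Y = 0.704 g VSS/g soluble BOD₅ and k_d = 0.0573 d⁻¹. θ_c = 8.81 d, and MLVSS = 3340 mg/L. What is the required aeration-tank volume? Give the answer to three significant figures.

Steady-state biomass mass balance: V·X·(1 + k_d·θ_c) = Y·Q·(S₀ − S)·θ_c, so V = 0.704 × 2380 × (2070 − 5.99) × 8.81 / [3340 × (1 + 0.0573 × 8.81)] = 3.05×10^7 / 5026 = 6062 m³.

V ≈ 6060 m³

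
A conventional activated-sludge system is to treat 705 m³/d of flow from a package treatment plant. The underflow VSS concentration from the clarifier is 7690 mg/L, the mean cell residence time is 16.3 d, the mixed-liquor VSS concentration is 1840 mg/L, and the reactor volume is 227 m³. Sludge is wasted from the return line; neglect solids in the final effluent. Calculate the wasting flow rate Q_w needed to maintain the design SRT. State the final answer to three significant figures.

Q_w ≈ 3.33 m³/d

Q_w = (V·X)/(θ_c X_r) = 227.0 × 1840 / (16.3 × 7690) = 3.332 m³/d.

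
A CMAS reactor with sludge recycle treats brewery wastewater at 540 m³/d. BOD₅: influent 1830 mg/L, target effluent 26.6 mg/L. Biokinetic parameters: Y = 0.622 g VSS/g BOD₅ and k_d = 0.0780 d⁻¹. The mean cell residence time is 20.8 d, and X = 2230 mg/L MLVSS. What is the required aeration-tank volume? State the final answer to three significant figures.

Steady-state biomass mass balance: V·X·(1 + k_d·θ_c) = Y·Q·(S₀ − S)·θ_c, so V = 0.622 × 540 × (1830 − 26.6) × 20.8 / [2230 × (1 + 0.0780 × 20.8)] = 1.26×10^7 / 5848 = 2154 m³.

V ≈ 2150 m³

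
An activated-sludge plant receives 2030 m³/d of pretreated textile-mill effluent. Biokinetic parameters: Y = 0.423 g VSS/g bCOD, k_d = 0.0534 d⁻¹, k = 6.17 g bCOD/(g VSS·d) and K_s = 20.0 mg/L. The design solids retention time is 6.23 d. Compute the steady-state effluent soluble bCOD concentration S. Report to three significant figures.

From the Monod/SRT balance for a CMAS, S = K_s·(1+k_d θ_c)/[θ_c·(Y k − k_d) − 1] = 20.0 × (1 + 0.0534 × 6.23) / [6.23 × (0.423 × 6.17 − 0.0534) − 1] = 26.65 / 14.93 = 1.786 mg/L.

S ≈ 1.79 mg/L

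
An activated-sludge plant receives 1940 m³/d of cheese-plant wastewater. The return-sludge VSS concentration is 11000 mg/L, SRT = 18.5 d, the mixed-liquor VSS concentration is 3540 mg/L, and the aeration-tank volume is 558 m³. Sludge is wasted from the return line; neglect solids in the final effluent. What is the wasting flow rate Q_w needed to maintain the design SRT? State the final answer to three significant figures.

Q_w ≈ 9.71 m³/d

θ_c = V·X/(Q_w·X_r) when wasting from the recycle, so Q_w = V·X/(θ_c·X_r) = 558.0 × 3540 / (18.5 × 11000) = 9.707 m³/d.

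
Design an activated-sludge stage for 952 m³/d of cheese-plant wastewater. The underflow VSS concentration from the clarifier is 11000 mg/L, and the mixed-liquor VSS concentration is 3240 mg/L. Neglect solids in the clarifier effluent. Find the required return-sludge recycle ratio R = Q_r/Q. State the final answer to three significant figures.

Solids balance on the clarifier gives (1+R)X = R·X_r, so R = X/(X_r − X) = 3240 / (11000 − 3240) = 0.4175.

R ≈ 0.418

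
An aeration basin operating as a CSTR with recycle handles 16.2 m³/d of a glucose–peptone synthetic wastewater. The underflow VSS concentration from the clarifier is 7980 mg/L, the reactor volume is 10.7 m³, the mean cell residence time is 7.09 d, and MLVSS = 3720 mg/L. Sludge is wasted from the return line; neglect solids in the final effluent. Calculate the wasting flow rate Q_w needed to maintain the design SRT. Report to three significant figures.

Q_w ≈ 0.704 m³/d

θ_c = V·X/(Q_w·X_r) when wasting from the recycle, so Q_w = V·X/(θ_c·X_r) = 10.70 × 3720 / (7.09 × 7980) = 0.7035 m³/d.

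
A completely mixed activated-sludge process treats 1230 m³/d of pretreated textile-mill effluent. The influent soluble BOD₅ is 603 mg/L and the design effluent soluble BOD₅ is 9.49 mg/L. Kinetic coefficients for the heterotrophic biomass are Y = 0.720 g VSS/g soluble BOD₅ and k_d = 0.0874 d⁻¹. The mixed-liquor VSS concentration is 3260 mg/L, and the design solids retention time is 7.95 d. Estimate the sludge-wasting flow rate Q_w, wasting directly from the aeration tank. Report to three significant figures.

From the SRT design equation V = Y Q (S₀−S) θ_c / [X (1 + k_d θ_c)] = 0.720 × 1230 × (603 − 9.49) × 7.95 / [3260 × (1 + 0.0874 × 7.95)] = 4.18×10^6 / 5525 = 756.3 m³.
Wasting from the aeration tank: Q_w = V / θ_c = 756.3 / 7.95 = 95.13 m³/d.

Q_w ≈ 95.1 m³/d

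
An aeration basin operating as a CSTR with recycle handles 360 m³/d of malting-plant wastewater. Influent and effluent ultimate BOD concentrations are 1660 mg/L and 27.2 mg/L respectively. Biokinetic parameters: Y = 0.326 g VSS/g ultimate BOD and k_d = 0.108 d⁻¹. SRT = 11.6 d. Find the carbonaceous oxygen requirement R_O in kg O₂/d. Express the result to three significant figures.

R_O ≈ 467 kg O₂/d

Y_obs = Y / (1 + k_d θ_c) = 0.326 / (1 + 0.108 × 11.6) = 0.326 / 2.253 = 0.1447.
Substrate removed = Q·(S₀ − S) = 360 m³/d × (1660 − 27.2) g/m³ = 5.88×10^5 g/d = 587.8 kg/d.
P_X = Y_obs·Q·(S₀ − S) = 0.1447 × 587.8 = 85.06 kg VSS/d.
R_O = Q·ΔS − 1.42 P_X = 587.8 − 120.8 = 467.0 kg O₂/d.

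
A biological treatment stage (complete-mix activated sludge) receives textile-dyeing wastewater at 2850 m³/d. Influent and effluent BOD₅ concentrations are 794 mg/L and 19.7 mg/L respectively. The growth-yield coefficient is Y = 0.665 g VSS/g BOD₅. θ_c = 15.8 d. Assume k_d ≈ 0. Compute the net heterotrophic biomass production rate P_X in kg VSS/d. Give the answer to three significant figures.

P_X ≈ 1470 kg VSS/d

No decay correction is needed, so Y_obs = Y = 0.665.
Q·(S₀ − S) = 2850 × (794 − 19.7) × 10⁻³ = 2207 kg/d removed.
Net biomass production P_X = Y_obs × Q·(S₀ − S) = 0.6650 × 2207 = 1467 kg VSS/d.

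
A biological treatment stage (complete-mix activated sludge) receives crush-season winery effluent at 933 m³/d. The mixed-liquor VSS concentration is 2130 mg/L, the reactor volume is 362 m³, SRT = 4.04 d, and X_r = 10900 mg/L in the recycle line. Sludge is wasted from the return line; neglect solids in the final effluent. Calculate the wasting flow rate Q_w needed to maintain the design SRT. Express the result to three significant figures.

Q_w ≈ 17.5 m³/d

Q_w = (V·X)/(θ_c X_r) = 362.0 × 2130 / (4.04 × 10900) = 17.51 m³/d.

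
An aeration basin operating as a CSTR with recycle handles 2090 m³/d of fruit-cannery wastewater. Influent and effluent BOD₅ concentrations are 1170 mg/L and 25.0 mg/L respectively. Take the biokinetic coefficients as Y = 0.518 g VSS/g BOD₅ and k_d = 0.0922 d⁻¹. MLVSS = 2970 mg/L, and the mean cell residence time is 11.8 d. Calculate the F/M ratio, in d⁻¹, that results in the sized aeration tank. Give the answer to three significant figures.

Rearranging the biomass balance for a CMAS with decay, V = Y·Q·ΔS·θ_c / [X·(1+k_d θ_c)] = 0.518 × 2090 × (1170 − 25.0) × 11.8 / [2970 × (1 + 0.0922 × 11.8)] = 1.46×10^7 / 6201 = 2359 m³.
Food-to-microorganism ratio F/M = Q S₀ / (V X) = 2090 × 1170 / (2359 × 2970) = 0.3491 d⁻¹.

F/M ≈ 0.349 d⁻¹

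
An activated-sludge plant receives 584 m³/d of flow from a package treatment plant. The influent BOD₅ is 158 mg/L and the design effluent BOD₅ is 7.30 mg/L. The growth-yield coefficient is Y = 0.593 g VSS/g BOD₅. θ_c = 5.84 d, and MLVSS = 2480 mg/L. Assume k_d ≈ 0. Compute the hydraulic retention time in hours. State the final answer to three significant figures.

Biomass mass balance (decay neglected): V·X = Y·Q·(S₀ − S)·θ_c, so V = 0.593 × 584 × (158 − 7.30) × 5.84 / 2480 = 122.9 m³.
τ = V/Q = 122.9/584 = 0.2104 d, or 5.051 h.

τ ≈ 5.05 h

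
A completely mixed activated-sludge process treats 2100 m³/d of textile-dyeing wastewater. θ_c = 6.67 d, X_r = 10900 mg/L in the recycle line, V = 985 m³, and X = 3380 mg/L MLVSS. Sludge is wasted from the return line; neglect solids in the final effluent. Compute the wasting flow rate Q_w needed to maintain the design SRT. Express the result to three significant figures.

Wasting from the return line (neglecting effluent solids): Q_w = V·X / (θ_c·X_r) = 985.0 × 3380 / (6.67 × 10900) = 45.79 m³/d.

Q_w ≈ 45.8 m³/d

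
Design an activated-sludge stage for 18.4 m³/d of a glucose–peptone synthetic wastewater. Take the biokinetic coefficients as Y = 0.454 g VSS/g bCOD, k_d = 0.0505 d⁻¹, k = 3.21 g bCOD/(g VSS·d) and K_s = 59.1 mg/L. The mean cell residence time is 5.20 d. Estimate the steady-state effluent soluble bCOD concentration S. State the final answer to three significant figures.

Effluent substrate depends only on kinetics and SRT: S = K_s(1 + k_d θ_c) / [θ_c(Yk − k_d) − 1] = 59.1 × (1 + 0.0505 × 5.20) / [5.20 × (0.454 × 3.21 − 0.0505) − 1] = 74.62 / 6.316 = 11.82 mg/L.

S ≈ 11.8 mg/L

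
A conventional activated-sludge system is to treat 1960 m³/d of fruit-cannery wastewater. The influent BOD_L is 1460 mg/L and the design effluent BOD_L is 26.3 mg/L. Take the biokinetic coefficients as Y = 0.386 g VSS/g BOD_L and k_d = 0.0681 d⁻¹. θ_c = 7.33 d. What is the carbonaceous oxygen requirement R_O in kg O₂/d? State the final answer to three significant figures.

The observed yield is Y_obs = Y/(1 + k_d·θ_c) = 0.386 / (1 + 0.0681 × 7.33) = 0.386 / 1.499 = 0.2575 g VSS per g BOD_L removed.
Substrate removed = Q·(S₀ − S) = 1960 m³/d × (1460 − 26.3) g/m³ = 2.81×10^6 g/d = 2810 kg/d.
P_X = Y_obs·Q·(S₀ − S) = 0.2575 × 2810 = 723.5 kg VSS/d.
R_O = Q·(S₀ − S) − 1.42·P_X = 2810 − 1.42 × 723.5 = 1783 kg O₂/d.

R_O ≈ 1780 kg O₂/d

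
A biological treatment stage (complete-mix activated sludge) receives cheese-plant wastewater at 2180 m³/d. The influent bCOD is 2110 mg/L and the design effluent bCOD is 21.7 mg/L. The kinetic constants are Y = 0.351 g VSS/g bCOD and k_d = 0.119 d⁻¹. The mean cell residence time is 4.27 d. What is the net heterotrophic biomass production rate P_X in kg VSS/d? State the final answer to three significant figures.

P_X ≈ 1060 kg VSS/d

Observed yield with endogenous decay: Y_obs = Y / (1 + k_d·θ_c) = 0.351 / (1 + 0.119 × 4.27) = 0.351 / 1.508 = 0.2327 g VSS/g bCOD.
Mass of bCOD removed per day: Q(S₀ − S) = 2180 × 2088 g/m³ = 4552 kg/d.
Net biomass production P_X = Y_obs × Q·(S₀ − S) = 0.2327 × 4552 = 1060 kg VSS/d.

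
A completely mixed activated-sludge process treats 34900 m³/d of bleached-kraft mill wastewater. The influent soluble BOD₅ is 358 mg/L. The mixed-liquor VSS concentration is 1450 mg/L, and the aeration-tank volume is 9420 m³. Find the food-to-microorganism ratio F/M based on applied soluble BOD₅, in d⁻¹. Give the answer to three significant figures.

F/M = applied load / biomass = Q·S₀/(V·X) = 34900 × 358 / (9420 × 1450) = 0.9147 d⁻¹.

F/M ≈ 0.915 d⁻¹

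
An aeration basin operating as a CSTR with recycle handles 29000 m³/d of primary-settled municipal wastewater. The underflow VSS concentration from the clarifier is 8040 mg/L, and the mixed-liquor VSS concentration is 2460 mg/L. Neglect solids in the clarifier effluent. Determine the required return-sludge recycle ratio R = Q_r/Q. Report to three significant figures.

R ≈ 0.441

Mass balance around the secondary clarifier (neglecting effluent solids): R = X / (X_r − X) = 2460 / (8040 − 2460) = 0.4409.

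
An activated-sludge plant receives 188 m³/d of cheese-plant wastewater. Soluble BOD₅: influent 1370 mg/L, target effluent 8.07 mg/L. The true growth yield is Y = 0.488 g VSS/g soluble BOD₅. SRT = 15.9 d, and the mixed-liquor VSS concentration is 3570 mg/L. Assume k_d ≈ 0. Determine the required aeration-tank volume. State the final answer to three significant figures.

Biomass mass balance (decay neglected): V·X = Y·Q·(S₀ − S)·θ_c, so V = 0.488 × 188 × (1370 − 8.07) × 15.9 / 3570 = 556.5 m³.

V ≈ 556 m³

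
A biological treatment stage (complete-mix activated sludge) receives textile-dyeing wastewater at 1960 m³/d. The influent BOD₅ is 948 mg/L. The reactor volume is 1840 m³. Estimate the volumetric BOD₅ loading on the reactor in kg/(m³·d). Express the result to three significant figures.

L_v ≈ 1.01 kg BOD₅/(m³·d)

Volumetric loading L_v = Q·S₀ / V = 1960 × 948 g/m³ / 1840 m³ = 1010 g/(m³·d) = 1.010 kg BOD₅/(m³·d).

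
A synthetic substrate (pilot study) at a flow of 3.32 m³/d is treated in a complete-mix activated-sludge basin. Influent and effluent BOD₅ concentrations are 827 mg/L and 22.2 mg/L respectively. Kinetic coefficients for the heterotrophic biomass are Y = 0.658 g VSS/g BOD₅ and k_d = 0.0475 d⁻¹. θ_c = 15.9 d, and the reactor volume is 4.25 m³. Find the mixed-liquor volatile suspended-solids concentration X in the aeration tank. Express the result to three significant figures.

X ≈ 3750 mg/L

Solving the biomass balance for X: X = Y Q (S₀−S) θ_c / [V (1+k_d θ_c)] = 0.658 × 3.32 × (827 − 22.2) × 15.9 / [4.25 × (1 + 0.0475 × 15.9)] = 3747 mg/L.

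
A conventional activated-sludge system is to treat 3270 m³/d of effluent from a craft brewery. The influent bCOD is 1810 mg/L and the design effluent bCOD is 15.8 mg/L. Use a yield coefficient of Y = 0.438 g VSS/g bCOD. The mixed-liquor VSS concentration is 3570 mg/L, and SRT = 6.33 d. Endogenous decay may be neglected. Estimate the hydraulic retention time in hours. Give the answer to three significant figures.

τ ≈ 33.4 h

With k_d = 0 the design equation reduces to V = Y Q (S₀−S) θ_c / X = 0.438 × 3270 × (1810 − 15.8) × 6.33 / 3570 = 4556 m³.
HRT = V/Q = 4556 m³ / 3270 m³·d⁻¹ = 1.393 d × 24 = 33.44 h.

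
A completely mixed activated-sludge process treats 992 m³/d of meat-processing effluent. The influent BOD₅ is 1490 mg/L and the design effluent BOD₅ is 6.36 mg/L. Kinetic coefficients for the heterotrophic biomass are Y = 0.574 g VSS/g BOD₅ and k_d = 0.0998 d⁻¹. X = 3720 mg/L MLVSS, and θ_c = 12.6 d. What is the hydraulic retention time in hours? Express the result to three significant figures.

Rearranging the biomass balance for a CMAS with decay, V = Y·Q·ΔS·θ_c / [X·(1+k_d θ_c)] = 0.574 × 992 × (1490 − 6.36) × 12.6 / [3720 × (1 + 0.0998 × 12.6)] = 1.06×10^7 / 8398 = 1268 m³.
Hydraulic retention time τ = V/Q = 1268 / 992 = 1.278 d = 30.67 h.

τ ≈ 30.7 h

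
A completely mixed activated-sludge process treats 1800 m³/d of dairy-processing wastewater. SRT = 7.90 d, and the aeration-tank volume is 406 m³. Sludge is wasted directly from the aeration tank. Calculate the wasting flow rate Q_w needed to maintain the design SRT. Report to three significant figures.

Q_w ≈ 51.4 m³/d

With mixed-liquor wasting, θ_c = V/Q_w, so Q_w = V/θ_c = 406.0/7.90 = 51.39 m³/d.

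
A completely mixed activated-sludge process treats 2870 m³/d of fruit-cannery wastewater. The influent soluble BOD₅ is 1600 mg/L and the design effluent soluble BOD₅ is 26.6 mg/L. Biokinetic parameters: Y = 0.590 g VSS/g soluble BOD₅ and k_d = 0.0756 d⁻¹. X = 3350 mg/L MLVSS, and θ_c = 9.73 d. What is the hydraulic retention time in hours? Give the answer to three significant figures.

Rearranging the biomass balance for a CMAS with decay, V = Y·Q·ΔS·θ_c / [X·(1+k_d θ_c)] = 0.590 × 2870 × (1600 − 26.6) × 9.73 / [3350 × (1 + 0.0756 × 9.73)] = 2.59×10^7 / 5814 = 4459 m³.
Hydraulic retention time τ = V/Q = 4459 / 2870 = 1.554 d = 37.28 h.

τ ≈ 37.3 h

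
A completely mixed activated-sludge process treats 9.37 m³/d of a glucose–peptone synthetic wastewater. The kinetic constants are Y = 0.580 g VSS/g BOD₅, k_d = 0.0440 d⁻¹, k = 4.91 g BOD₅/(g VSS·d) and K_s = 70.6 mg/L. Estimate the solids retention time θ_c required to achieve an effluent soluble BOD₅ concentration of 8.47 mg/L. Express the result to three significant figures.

At the target effluent, Y k S/(K_s+S) = 0.580×4.91×8.47/79.07 = 0.3051 d⁻¹.
Then 1/θ_c = μ − k_d = 0.3051 − 0.0440 = 0.2611 d⁻¹, giving θ_c = 3.831 d.

θ_c ≈ 3.83 d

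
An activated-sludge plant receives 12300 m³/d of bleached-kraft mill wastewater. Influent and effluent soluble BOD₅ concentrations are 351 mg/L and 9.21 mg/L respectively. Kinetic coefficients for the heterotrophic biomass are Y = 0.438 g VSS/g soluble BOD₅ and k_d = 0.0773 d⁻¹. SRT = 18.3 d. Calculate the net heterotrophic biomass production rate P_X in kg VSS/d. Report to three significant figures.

P_X ≈ 763 kg VSS/d

Correct the yield for decay: Y_obs = Y/(1 + k_d θ_c) = 0.438 / (1 + 0.0773 × 18.3) = 0.438 / 2.415 = 0.1814.
ΔS = 351 − 9.21 = 341.8 mg/L, so the substrate removal rate is 12300 × 341.8/1000 = 4204 kg soluble BOD₅/d.
Biomass produced: P_X = Y_obs·Q·ΔS = 0.1814 × 4204 ≈ 762.6 kg VSS/d.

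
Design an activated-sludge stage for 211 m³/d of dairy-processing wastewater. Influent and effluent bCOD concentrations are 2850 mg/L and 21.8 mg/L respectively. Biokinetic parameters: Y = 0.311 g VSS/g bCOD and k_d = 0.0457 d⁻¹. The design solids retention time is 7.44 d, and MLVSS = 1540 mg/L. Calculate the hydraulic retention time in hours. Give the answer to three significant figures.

From the SRT design equation V = Y Q (S₀−S) θ_c / [X (1 + k_d θ_c)] = 0.311 × 211 × (2850 − 21.8) × 7.44 / [1540 × (1 + 0.0457 × 7.44)] = 1.38×10^6 / 2064 = 669.1 m³.
τ = V/Q = 669.1/211 = 3.171 d, or 76.11 h.

τ ≈ 76.1 h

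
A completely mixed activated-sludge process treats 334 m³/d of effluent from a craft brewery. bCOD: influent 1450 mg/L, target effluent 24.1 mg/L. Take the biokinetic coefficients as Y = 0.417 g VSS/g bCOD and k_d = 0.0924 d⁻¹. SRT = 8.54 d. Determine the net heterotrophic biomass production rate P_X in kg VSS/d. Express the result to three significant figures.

P_X ≈ 111 kg VSS/d

Y_obs = Y / (1 + k_d θ_c) = 0.417 / (1 + 0.0924 × 8.54) = 0.417 / 1.789 = 0.2331.
ΔS = 1450 − 24.1 = 1426 mg/L, so the substrate removal rate is 334 × 1426/1000 = 476.3 kg bCOD/d.
Net biomass production P_X = Y_obs × Q·(S₀ − S) = 0.2331 × 476.3 = 111.0 kg VSS/d.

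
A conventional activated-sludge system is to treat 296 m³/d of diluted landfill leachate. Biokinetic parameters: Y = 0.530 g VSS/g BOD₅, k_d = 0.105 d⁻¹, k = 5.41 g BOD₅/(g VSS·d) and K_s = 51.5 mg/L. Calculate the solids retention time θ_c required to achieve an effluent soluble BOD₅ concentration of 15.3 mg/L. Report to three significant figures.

θ_c ≈ 1.81 d

Specific growth rate at S = 15.3 mg/L: μ = YkS/(K_s+S) = 0.530·5.41·15.3/(51.5+15.3) = 0.6567 d⁻¹.
1/θ_c = 0.6567 − 0.105 = 0.5517 d⁻¹, so θ_c = 1.812 d.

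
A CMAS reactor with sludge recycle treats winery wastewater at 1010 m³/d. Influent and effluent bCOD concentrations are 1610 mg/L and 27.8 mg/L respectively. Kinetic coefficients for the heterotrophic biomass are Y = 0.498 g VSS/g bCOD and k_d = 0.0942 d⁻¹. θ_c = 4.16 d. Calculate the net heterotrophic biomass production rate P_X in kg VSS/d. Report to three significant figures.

Y_obs = Y / (1 + k_d θ_c) = 0.498 / (1 + 0.0942 × 4.16) = 0.498 / 1.392 = 0.3578.
Mass of bCOD removed per day: Q(S₀ − S) = 1010 × 1582 g/m³ = 1598 kg/d.
Biomass produced: P_X = Y_obs·Q·ΔS = 0.3578 × 1598 ≈ 571.8 kg VSS/d.

P_X ≈ 572 kg VSS/d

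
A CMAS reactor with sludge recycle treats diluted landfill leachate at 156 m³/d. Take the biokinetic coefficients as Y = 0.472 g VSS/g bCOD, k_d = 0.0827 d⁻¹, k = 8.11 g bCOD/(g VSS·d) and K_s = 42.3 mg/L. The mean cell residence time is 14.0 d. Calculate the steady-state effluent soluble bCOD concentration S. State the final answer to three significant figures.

S ≈ 1.77 mg/L

From the Monod/SRT balance for a CMAS, S = K_s·(1+k_d θ_c)/[θ_c·(Y k − k_d) − 1] = 42.3 × (1 + 0.0827 × 14.0) / [14.0 × (0.472 × 8.11 − 0.0827) − 1] = 91.27 / 51.43 = 1.775 mg/L.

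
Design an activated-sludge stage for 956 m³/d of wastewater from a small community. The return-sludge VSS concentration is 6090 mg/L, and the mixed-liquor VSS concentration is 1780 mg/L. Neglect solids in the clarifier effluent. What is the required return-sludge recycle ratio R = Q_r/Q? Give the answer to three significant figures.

Solids balance on the clarifier gives (1+R)X = R·X_r, so R = X/(X_r − X) = 1780 / (6090 − 1780) = 0.4130.

R ≈ 0.413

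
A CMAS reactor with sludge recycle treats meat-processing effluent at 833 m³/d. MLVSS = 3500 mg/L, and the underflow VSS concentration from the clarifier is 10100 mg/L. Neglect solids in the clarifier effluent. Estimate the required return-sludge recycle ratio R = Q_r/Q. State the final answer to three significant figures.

Solids balance on the clarifier gives (1+R)X = R·X_r, so R = X/(X_r − X) = 3500 / (10100 − 3500) = 0.5303.

R ≈ 0.530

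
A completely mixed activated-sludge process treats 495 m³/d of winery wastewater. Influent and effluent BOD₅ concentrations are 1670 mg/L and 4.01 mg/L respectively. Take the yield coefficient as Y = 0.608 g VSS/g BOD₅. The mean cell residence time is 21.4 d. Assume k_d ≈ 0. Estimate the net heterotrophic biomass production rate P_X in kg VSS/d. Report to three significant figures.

P_X ≈ 501 kg VSS/d

Since k_d ≈ 0, Y_obs = Y = 0.608 g VSS/g BOD₅.
Mass of BOD₅ removed per day: Q(S₀ − S) = 495 × 1666 g/m³ = 824.7 kg/d.
Net biomass production P_X = Y_obs × Q·(S₀ − S) = 0.6080 × 824.7 = 501.4 kg VSS/d.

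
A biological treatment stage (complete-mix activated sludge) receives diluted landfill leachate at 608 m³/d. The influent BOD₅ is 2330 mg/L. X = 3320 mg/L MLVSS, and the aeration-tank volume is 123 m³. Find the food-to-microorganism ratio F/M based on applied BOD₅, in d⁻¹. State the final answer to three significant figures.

Food-to-microorganism ratio F/M = Q S₀ / (V X) = 608 × 2330 / (123.0 × 3320) = 3.469 d⁻¹.

F/M ≈ 3.47 d⁻¹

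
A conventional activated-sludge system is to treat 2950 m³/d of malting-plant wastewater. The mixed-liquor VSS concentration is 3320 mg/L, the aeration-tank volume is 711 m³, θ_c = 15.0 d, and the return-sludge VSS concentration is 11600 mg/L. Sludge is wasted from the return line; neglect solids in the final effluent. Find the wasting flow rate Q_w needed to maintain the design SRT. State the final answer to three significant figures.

Q_w ≈ 13.6 m³/d

Q_w = (V·X)/(θ_c X_r) = 711.0 × 3320 / (15.0 × 11600) = 13.57 m³/d.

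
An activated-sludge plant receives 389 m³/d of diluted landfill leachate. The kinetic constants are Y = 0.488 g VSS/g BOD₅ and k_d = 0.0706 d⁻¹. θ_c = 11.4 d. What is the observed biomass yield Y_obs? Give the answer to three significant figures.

Y_obs = Y / (1 + k_d θ_c) = 0.488 / (1 + 0.0706 × 11.4) = 0.488 / 1.805 = 0.2704.

Y_obs ≈ 0.270 g VSS/g BOD₅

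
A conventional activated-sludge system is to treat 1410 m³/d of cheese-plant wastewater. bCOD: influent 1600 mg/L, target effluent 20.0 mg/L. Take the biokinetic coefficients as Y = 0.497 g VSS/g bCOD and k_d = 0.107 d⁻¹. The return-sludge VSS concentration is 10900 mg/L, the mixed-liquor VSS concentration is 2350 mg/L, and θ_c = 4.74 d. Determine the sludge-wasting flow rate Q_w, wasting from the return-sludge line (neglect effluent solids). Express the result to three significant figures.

Q_w ≈ 67.4 m³/d

Rearranging the biomass balance for a CMAS with decay, V = Y·Q·ΔS·θ_c / [X·(1+k_d θ_c)] = 0.497 × 1410 × (1600 − 20.0) × 4.74 / [2350 × (1 + 0.107 × 4.74)] = 5.25×10^6 / 3542 = 1482 m³.
Q_w = (V·X)/(θ_c X_r) = 1482 × 2350 / (4.74 × 10900) = 67.40 m³/d.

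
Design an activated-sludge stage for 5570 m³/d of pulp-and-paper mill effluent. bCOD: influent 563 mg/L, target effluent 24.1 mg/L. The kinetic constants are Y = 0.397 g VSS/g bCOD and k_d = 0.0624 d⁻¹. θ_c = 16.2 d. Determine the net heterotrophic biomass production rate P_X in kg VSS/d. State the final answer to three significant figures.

Y_obs = Y / (1 + k_d θ_c) = 0.397 / (1 + 0.0624 × 16.2) = 0.397 / 2.011 = 0.1974.
Substrate removed = Q·(S₀ − S) = 5570 m³/d × (563 − 24.1) g/m³ = 3×10^6 g/d = 3002 kg/d.
P_X = Y_obs · Q(S₀ − S) = 0.1974 × 3002 = 592.6 kg VSS/d.

P_X ≈ 593 kg VSS/d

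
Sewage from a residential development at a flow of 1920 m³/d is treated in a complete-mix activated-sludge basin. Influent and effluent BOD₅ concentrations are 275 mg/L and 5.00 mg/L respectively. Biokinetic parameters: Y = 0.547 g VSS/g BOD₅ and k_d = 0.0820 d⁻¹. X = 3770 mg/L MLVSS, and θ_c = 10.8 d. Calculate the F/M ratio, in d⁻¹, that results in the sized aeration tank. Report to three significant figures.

F/M ≈ 0.325 d⁻¹

Steady-state biomass mass balance: V·X·(1 + k_d·θ_c) = Y·Q·(S₀ − S)·θ_c, so V = 0.547 × 1920 × (275 − 5.00) × 10.8 / [3770 × (1 + 0.0820 × 10.8)] = 3.06×10^6 / 7109 = 430.8 m³.
F/M = Q·S₀ / (V·X) = 1920 × 275 / (430.8 × 3770) = 0.3251 g BOD₅·(g VSS·d)⁻¹.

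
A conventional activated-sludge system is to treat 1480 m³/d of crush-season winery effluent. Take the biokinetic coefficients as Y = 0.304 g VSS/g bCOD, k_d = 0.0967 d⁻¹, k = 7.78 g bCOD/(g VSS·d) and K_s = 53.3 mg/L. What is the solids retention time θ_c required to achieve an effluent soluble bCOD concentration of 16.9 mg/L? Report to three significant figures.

Specific growth rate at S = 16.9 mg/L: μ = YkS/(K_s+S) = 0.304·7.78·16.9/(53.3+16.9) = 0.5694 d⁻¹.
1/θ_c = 0.5694 − 0.0967 = 0.4727 d⁻¹, so θ_c = 2.116 d.

θ_c ≈ 2.12 d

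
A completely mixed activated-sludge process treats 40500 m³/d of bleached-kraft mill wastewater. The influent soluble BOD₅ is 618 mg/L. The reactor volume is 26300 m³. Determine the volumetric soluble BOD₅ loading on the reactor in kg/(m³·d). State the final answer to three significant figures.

Applied soluble BOD₅ load per unit volume = Q·S₀/V = (40500 × 618/1000)/26300 = 0.9517 kg soluble BOD₅·m⁻³·d⁻¹.

L_v ≈ 0.952 kg soluble BOD₅/(m³·d)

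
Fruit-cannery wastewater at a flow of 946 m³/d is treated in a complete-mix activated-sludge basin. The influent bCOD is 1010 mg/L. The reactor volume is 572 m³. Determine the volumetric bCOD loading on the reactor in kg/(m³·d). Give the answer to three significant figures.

Volumetric loading L_v = Q·S₀ / V = 946 × 1010 g/m³ / 572.0 m³ = 1670 g/(m³·d) = 1.670 kg bCOD/(m³·d).

L_v ≈ 1.67 kg bCOD/(m³·d)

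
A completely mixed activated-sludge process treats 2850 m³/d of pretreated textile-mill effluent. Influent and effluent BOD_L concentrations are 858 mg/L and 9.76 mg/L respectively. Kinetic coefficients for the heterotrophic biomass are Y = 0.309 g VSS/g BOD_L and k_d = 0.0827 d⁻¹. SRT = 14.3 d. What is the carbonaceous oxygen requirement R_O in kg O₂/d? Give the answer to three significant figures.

R_O ≈ 1930 kg O₂/d

Correct the yield for decay: Y_obs = Y/(1 + k_d θ_c) = 0.309 / (1 + 0.0827 × 14.3) = 0.309 / 2.183 = 0.1416.
Substrate removed = Q·(S₀ − S) = 2850 m³/d × (858 − 9.76) g/m³ = 2.42×10^6 g/d = 2417 kg/d.
Net sludge production P_X = 0.1416 × 2417 = 342.3 kg VSS/d.
R_O = Q·ΔS − 1.42 P_X = 2417 − 486.0 = 1931 kg O₂/d.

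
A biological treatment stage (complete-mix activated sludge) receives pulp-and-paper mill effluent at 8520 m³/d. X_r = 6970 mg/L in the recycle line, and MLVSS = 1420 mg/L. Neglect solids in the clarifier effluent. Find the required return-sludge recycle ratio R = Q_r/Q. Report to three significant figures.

R ≈ 0.256

R = Q_r/Q = X/(X_r − X) = 1420 / (6970 − 1420) = 0.2559.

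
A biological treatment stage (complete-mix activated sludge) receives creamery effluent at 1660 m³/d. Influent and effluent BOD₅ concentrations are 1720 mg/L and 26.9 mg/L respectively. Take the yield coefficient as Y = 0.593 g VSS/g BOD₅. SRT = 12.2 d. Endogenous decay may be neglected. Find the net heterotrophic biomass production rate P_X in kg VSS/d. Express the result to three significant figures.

P_X ≈ 1670 kg VSS/d

No decay correction is needed, so Y_obs = Y = 0.593.
Q·(S₀ − S) = 1660 × (1720 − 26.9) × 10⁻³ = 2811 kg/d removed.
So the net sludge growth is P_X = 0.5930 × 2811 = 1667 kg VSS/d.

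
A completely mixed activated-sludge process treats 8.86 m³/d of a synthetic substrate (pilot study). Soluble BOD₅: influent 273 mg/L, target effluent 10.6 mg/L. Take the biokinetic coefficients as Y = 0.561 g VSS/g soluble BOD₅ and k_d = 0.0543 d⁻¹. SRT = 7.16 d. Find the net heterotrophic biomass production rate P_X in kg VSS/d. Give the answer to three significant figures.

P_X ≈ 0.939 kg VSS/d

Correct the yield for decay: Y_obs = Y/(1 + k_d θ_c) = 0.561 / (1 + 0.0543 × 7.16) = 0.561 / 1.389 = 0.4039.
Substrate removed = Q·(S₀ − S) = 8.86 m³/d × (273 − 10.6) g/m³ = 2.32×10^3 g/d = 2.325 kg/d.
Net biomass production P_X = Y_obs × Q·(S₀ − S) = 0.4039 × 2.325 = 0.9391 kg VSS/d.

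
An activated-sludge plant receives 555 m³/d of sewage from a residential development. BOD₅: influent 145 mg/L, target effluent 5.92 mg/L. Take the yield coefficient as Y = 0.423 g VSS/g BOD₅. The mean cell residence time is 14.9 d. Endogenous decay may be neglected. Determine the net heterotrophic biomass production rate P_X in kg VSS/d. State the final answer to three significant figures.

P_X ≈ 32.7 kg VSS/d

With endogenous decay neglected, the observed yield equals the true yield: Y_obs = Y = 0.423 g VSS/g BOD₅.
Mass of BOD₅ removed per day: Q(S₀ − S) = 555 × 139.1 g/m³ = 77.19 kg/d.
So the net sludge growth is P_X = 0.4230 × 77.19 = 32.65 kg VSS/d.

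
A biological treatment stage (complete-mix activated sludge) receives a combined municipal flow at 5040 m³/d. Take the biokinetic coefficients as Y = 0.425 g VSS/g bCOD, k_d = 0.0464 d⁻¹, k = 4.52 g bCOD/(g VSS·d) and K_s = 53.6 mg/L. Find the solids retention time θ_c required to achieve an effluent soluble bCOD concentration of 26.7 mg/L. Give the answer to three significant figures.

θ_c ≈ 1.69 d

Specific growth rate at S = 26.7 mg/L: μ = YkS/(K_s+S) = 0.425·4.52·26.7/(53.6+26.7) = 0.6387 d⁻¹.
θ_c = 1/(μ − k_d) = 1/(0.6387 − 0.0464) = 1/0.5923 = 1.688 d.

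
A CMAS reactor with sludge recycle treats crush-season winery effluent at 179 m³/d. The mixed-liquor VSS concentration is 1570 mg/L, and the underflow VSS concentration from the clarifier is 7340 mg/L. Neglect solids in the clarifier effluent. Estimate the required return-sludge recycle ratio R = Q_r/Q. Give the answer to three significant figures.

Mass balance around the secondary clarifier (neglecting effluent solids): R = X / (X_r − X) = 1570 / (7340 − 1570) = 0.2721.

R ≈ 0.272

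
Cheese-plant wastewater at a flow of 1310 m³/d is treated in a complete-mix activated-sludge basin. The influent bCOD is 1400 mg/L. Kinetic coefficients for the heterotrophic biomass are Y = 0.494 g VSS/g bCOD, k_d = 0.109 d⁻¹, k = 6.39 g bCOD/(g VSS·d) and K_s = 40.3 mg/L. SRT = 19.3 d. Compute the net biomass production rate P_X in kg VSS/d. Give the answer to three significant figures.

From the Monod/SRT balance for a CMAS, S = K_s·(1+k_d θ_c)/[θ_c·(Y k − k_d) − 1] = 40.3 × (1 + 0.109 × 19.3) / [19.3 × (0.494 × 6.39 − 0.109) − 1] = 125.1 / 57.82 = 2.163 mg/L.
Y_obs = Y / (1 + k_d θ_c) = 0.494 / (1 + 0.109 × 19.3) = 0.494 / 3.104 = 0.1592.
ΔS = 1400 − 2.16 = 1398 mg/L, so the substrate removal rate is 1310 × 1398/1000 = 1831 kg bCOD/d.
So the net sludge growth is P_X = 0.1592 × 1831 = 291.5 kg VSS/d.

P_X ≈ 291 kg VSS/d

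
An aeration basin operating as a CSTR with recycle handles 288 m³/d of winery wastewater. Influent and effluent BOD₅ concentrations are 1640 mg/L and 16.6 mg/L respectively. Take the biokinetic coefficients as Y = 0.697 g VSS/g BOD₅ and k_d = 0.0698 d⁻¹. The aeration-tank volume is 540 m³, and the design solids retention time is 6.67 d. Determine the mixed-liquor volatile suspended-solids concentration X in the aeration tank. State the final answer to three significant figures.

Solving the biomass balance for X: X = Y Q (S₀−S) θ_c / [V (1+k_d θ_c)] = 0.697 × 288 × (1640 − 16.6) × 6.67 / [540 × (1 + 0.0698 × 6.67)] = 2746 mg/L.

X ≈ 2750 mg/L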